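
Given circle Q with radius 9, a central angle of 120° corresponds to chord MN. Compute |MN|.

Chord = 2(9) sin(60°) = 9*sqrt(3)

9*sqrt(3)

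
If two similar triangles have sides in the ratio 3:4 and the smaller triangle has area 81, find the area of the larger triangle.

For similar figures, the area ratio equals the square of the side ratio.
Side ratio (the smaller triangle to the larger triangle) = 3:4, so area ratio = 3^2:4^2 = 9:16.
If the area of the smaller triangle is 81, then the area of the larger triangle = 81 * (16/9) = 144.

144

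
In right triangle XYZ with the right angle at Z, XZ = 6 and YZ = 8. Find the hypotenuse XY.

In a right triangle, the square of the hypotenuse equals the sum of the squares of the two legs.
The legs are 6 and 8, so the hypotenuse = sqrt(36 + 64) = sqrt(100) = 10.

10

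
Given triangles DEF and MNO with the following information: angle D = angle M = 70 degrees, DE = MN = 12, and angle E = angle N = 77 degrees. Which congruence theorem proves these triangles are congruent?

Consider the given information: angle D = angle M = 70 degrees, DE = MN = 12, and angle E = angle N = 77 degrees
This is not SSS or SAS: SSS requires all three pairs of sides, but we don't have that. SAS requires two sides and the included angle between them.
The correct criterion is ASA. Two pairs of corresponding angles and the included side are equal (Angle-Side-Angle).

ASA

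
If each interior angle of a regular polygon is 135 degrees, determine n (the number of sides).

The exterior angle is the supplement of the interior angle: 180 - 135 = 45 degrees.
Since the exterior angles of any convex polygon sum to 360 degrees, the number of sides is 360 / 45 = 8.

8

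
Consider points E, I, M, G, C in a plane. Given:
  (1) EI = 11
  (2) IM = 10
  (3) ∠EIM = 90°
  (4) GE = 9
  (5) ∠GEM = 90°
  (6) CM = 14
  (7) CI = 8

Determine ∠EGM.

Step 1: By the law of cosines on triangle EIM: EM² = 11² + 10² − 2·11·10·cos(90°) = 221, so EM ≈ 14.87.
Step 2: By the law of cosines on triangle GEM: GM² = 9² + 14.87² − 2·9·14.87·cos(90°) = 302, so GM ≈ 17.38.
Step 3: By the inverse law of cosines on triangle EGM: cos(∠EGM) = (9² + 17.38² − 14.87²) / (2·9·17.38) = 162/312.81 = 0.5179, so ∠EGM = 58.81°.

Therefore, the measure of angle ∠EGM = 58.81°.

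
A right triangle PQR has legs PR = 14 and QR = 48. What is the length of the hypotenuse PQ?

By the Pythagorean theorem: PQ^2 = PR^2 + QR^2
PQ^2 = 14^2 + 48^2 = 196 + 2304 = 2500
PQ = sqrt(2500) = 50

50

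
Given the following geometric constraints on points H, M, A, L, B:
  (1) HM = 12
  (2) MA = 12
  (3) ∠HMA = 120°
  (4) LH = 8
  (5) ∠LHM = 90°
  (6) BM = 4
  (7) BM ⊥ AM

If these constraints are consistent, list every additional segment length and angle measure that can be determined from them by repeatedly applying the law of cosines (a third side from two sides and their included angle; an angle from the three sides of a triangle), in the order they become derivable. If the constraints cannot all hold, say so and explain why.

The constraints are consistent. Derivable facts, in order:
After 1 step:
- AB = 4·√10
- HA = 12·√3
- ML = 4·√13
After 2 steps:
- ∠ABM = 71.57°
- ∠AHM = 30°
- ∠BAM = 18.43°
- ∠HAM = 30°
- ∠HLM = 56.31°
- ∠HML = 33.69°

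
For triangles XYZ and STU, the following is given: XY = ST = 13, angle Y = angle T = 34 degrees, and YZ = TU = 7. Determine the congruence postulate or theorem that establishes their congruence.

The given information provides:
XY = ST = 13, angle Y = angle T = 34 degrees, and YZ = TU = 7
This matches the SAS congruence theorem.
Two pairs of corresponding sides and the included angle are equal (Side-Angle-Side).

SAS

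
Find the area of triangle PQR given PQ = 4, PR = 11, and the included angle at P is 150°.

When two sides and the included angle are known, the area formula is (1/2)ab sin(C).
The height from one side to the opposite vertex is 11 sin(150°) = 11/2.
Area = (1/2) * 4 * 11/2 = 11.

11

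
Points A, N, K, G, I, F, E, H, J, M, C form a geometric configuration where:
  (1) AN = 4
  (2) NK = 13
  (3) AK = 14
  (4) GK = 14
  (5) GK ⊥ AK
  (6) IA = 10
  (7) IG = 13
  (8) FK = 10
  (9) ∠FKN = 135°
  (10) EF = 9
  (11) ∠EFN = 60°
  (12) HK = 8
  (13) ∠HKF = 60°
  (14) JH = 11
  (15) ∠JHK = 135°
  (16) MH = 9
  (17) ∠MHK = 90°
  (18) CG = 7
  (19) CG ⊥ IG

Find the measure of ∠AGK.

Step 1: By the law of cosines on triangle GKA: GA² = 14² + 14² − 2·14·14·cos(90°) = 392, so GA = 14·√2.
Step 2: By the inverse law of cosines on triangle AGK: cos(∠AGK) = ((14·√2)² + 14² − 14²) / (2·14·√2·14) = 392/554.37 = 0.7071, so ∠AGK = 45°.

Therefore, the measure of angle ∠AGK = 45°.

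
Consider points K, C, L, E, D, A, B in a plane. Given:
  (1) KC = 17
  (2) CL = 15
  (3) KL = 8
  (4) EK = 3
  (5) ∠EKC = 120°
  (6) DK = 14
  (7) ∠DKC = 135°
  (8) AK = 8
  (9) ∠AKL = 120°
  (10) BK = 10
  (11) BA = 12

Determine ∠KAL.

Step 1: By the law of cosines on triangle AKL: AL² = 8² + 8² − 2·8·8·cos(120°) = 192, so AL = 8·√3.
Step 2: By the inverse law of cosines on triangle KAL: cos(∠KAL) = (8² + (8·√3)² − 8²) / (2·8·8·√3) = 192/221.7 = 0.866, so ∠KAL = 30°.

Therefore, the measure of angle ∠KAL = 30°.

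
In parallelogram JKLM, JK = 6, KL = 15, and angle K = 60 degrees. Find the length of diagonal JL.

The diagonal of a parallelogram can be found by treating two adjacent sides and the diagonal as a triangle.
Applying the law of cosines with sides 6, 15 and included angle 60°:
d^2 = 36 + 225 - 180*cos(60°) = 171
d = 3*sqrt(19)

3*sqrt(19)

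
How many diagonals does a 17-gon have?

Total line segments between 17 vertices = C(17,2) = 136.
Subtract the 17 sides: 136 - 17 = 119 diagonals.

119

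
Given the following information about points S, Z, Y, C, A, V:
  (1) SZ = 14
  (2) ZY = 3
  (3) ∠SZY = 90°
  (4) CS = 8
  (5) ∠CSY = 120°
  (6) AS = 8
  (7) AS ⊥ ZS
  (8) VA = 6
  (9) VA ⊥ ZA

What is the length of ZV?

Step 1: By the law of cosines on triangle ZSA: ZA² = 14² + 8² − 2·14·8·cos(90°) = 260, so ZA = 2·√65.
Step 2: By the law of cosines on triangle ZAV: ZV² = (2·√65)² + 6² − 2·2·√65·6·cos(90°) = 296, so ZV = 2·√74.

Therefore, the length of ZV = 2·√74.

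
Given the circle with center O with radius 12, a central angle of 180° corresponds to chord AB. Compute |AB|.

Chord length = 2r sin(θ/2)
= 2 × 12 × sin(180°/2)
= 2 × 12 × sin(90°)
= 24

24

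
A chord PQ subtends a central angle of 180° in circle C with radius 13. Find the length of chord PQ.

Chord length = 2r sin(θ/2)
= 2 × 13 × sin(180°/2)
= 2 × 13 × sin(90°)
= 26

26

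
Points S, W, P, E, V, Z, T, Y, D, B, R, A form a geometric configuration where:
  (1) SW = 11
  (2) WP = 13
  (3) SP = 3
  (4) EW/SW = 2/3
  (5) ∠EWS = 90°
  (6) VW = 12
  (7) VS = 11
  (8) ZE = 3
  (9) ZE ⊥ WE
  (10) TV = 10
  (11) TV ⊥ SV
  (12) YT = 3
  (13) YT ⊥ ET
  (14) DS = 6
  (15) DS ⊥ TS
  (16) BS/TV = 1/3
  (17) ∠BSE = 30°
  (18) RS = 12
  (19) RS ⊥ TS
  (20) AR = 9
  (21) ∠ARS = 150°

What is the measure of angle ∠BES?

From the given relations: EW = 2/3·SW = 2/3·11 ≈ 7.33; BS = 1/3·TV = 1/3·10 ≈ 3.33.
Step 1: By the law of cosines on triangle EWS: ES² = 7.33² + 11² − 2·7.33·11·cos(90°) = 174.78, so ES ≈ 13.22.
Step 2: By the law of cosines on triangle ESB: EB² = 13.22² + 3.33² − 2·13.22·3.33·cos(30°) = 109.56, so EB ≈ 10.47.
Step 3: By the inverse law of cosines on triangle BES: cos(∠BES) = (10.47² + 13.22² − 3.33²) / (2·10.47·13.22) = 273.23/276.76 = 0.9872, so ∠BES = 9.16°.

Therefore, the measure of angle ∠BES = 9.16°.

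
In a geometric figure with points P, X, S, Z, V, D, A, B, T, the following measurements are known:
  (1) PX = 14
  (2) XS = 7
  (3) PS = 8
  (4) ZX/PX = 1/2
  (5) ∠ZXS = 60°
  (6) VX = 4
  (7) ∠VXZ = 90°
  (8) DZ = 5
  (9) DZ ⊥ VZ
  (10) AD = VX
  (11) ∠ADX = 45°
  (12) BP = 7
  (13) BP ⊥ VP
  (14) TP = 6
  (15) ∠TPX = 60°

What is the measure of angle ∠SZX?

From the given relations: ZX = 1/2·PX = 1/2·14 = 7.
Step 1: By the law of cosines on triangle ZXS: ZS² = 7² + 7² − 2·7·7·cos(60°) = 49, so ZS = 7.
Step 2: By the inverse law of cosines on triangle SZX: cos(∠SZX) = (7² + 7² − 7²) / (2·7·7) = 49/98 = 0.5, so ∠SZX = 60°.

Therefore, the measure of angle ∠SZX = 60°.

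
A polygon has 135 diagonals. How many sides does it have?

Using d = n(n - 3)/2, we solve 135 = n(n - 3)/2.
So n(n - 3) = 270.
Testing n = 18: 18 * 15 = 270 = 270. Correct.
The polygon has 18 sides.

18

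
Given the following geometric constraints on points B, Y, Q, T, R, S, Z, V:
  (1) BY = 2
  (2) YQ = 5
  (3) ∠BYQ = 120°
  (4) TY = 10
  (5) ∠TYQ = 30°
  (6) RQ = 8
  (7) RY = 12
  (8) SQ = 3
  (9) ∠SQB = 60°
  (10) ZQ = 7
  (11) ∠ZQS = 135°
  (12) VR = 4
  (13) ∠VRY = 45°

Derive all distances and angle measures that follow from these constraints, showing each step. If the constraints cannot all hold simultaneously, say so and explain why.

The constraints are consistent.

Step 1: From BY = 2, YQ = 5, and ∠BYQ = 120°, by the law of cosines:
  BQ² = BY² + YQ² - 2·BY·YQ·cos(120°) = 4 + 25 + 10 = 39
  BQ = √39

Step 2: From YR = 12, RV = 4, and ∠YRV = 45°, by the law of cosines:
  YV² = YR² + RV² - 2·YR·RV·cos(45°) = 144 + 16 - 67.88 = 92.12
  YV ≈ 9.6

Step 3: From QY = 5, YT = 10, and ∠QYT = 30°, by the law of cosines:
  QT² = QY² + YT² - 2·QY·YT·cos(30°) = 25 + 100 - 86.6 = 38.4
  QT ≈ 6.2

Step 4: From SQ = 3, QZ = 7, and ∠SQZ = 135°, by the law of cosines:
  SZ² = SQ² + QZ² - 2·SQ·QZ·cos(135°) = 9 + 49 + 29.7 = 87.7
  SZ ≈ 9.36

Step 5: From YQ = 5, YR = 12, QR = 8, by the inverse law of cosines:
  cos(∠QYR) = (YQ² + YR² - QR²) / (2·YQ·YR)
  ∠QYR = 28.96°

Step 6: From QR = 8, QY = 5, RY = 12, by the inverse law of cosines:
  cos(∠RQY) = (QR² + QY² - RY²) / (2·QR·QY)
  ∠RQY = 133.43°

Step 7: From RQ = 8, RY = 12, QY = 5, by the inverse law of cosines:
  cos(∠QRY) = (RQ² + RY² - QY²) / (2·RQ·RY)
  ∠QRY = 17.61°

Step 8: From BQ = √39, QS = 3, and ∠BQS = 60°, by the law of cosines:
  BS² = BQ² + QS² - 2·BQ·QS·cos(60°) = 39 + 9 - 18.73 = 29.27
  BS ≈ 5.41

Step 9: From BQ = √39, BY = 2, QY = 5, by the inverse law of cosines:
  cos(∠QBY) = (BQ² + BY² - QY²) / (2·BQ·BY)
  ∠QBY = 43.9°

Step 10: From YR = 12, YV = 9.6, RV = 4, by the inverse law of cosines:
  cos(∠RYV) = (YR² + YV² - RV²) / (2·YR·YV)
  ∠RYV = 17.14°

Step 11: From QB = √39, QY = 5, BY = 2, by the inverse law of cosines:
  cos(∠BQY) = (QB² + QY² - BY²) / (2·QB·QY)
  ∠BQY = 16.1°

Step 12: From QT = 6.2, QY = 5, TY = 10, by the inverse law of cosines:
  cos(∠TQY) = (QT² + QY² - TY²) / (2·QT·QY)
  ∠TQY = 126.21°

Step 13: From TQ = 6.2, TY = 10, QY = 5, by the inverse law of cosines:
  cos(∠QTY) = (TQ² + TY² - QY²) / (2·TQ·TY)
  ∠QTY = 23.79°

Step 14: From SQ = 3, SZ = 9.36, QZ = 7, by the inverse law of cosines:
  cos(∠QSZ) = (SQ² + SZ² - QZ²) / (2·SQ·SZ)
  ∠QSZ = 31.91°

Step 15: From ZQ = 7, ZS = 9.36, QS = 3, by the inverse law of cosines:
  cos(∠QZS) = (ZQ² + ZS² - QS²) / (2·ZQ·ZS)
  ∠QZS = 13.09°

Step 16: From VR = 4, VY = 9.6, RY = 12, by the inverse law of cosines:
  cos(∠RVY) = (VR² + VY² - RY²) / (2·VR·VY)
  ∠RVY = 117.86°

Step 17: From BQ = √39, BS = 5.41, QS = 3, by the inverse law of cosines:
  cos(∠QBS) = (BQ² + BS² - QS²) / (2·BQ·BS)
  ∠QBS = 28.7°

Step 18: From SB = 5.41, SQ = 3, BQ = √39, by the inverse law of cosines:
  cos(∠BSQ) = (SB² + SQ² - BQ²) / (2·SB·SQ)
  ∠BSQ = 91.3°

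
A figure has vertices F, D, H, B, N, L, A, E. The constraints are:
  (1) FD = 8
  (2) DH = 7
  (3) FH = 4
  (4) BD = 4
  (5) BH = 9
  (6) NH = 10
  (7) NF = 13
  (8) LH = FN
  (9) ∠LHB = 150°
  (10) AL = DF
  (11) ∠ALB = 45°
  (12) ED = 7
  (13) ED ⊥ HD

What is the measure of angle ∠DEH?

Step 1: By the law of cosines on triangle EDH: EH² = 7² + 7² − 2·7·7·cos(90°) = 98, so EH = 7·√2.
Step 2: By the inverse law of cosines on triangle DEH: cos(∠DEH) = (7² + (7·√2)² − 7²) / (2·7·7·√2) = 98/138.59 = 0.7071, so ∠DEH = 45°.

Therefore, the measure of angle ∠DEH = 45°.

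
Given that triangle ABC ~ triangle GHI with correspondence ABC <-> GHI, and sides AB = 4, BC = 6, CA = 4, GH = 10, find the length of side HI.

k = 10/4 = 5/2. HI = 5/2 * 6 = 15.

15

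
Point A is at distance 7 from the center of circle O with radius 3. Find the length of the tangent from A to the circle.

The tangent, radius, and line from the external point to the center form a right triangle.
The right angle is where the tangent meets the radius.
By the Pythagorean theorem: tangent² + 3² = 7²
tangent² = 49 - 9 = 40
tangent = 2*sqrt(10)

2*sqrt(10)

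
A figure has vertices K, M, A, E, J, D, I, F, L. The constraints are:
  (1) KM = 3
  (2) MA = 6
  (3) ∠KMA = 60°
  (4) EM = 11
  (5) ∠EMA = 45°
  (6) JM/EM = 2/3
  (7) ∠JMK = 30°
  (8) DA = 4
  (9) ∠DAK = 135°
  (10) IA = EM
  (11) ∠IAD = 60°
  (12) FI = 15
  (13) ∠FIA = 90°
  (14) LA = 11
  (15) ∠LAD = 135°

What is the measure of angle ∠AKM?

Step 1: By the law of cosines on triangle KMA: KA² = 3² + 6² − 2·3·6·cos(60°) = 27, so KA = 3·√3.
Step 2: By the inverse law of cosines on triangle AKM: cos(∠AKM) = ((3·√3)² + 3² − 6²) / (2·3·√3·3) = 0/31.18 = 0, so ∠AKM = 90°.

Therefore, the measure of angle ∠AKM = 90°.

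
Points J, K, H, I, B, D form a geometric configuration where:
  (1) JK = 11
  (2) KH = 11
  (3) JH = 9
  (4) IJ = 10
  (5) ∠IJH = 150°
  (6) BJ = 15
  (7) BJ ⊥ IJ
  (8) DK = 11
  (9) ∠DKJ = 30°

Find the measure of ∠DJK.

Step 1: By the law of cosines on triangle JKD: JD² = 11² + 11² − 2·11·11·cos(30°) = 32.42, so JD ≈ 5.69.
Step 2: By the inverse law of cosines on triangle DJK: cos(∠DJK) = (5.69² + 11² − 11²) / (2·5.69·11) = 32.42/125.27 = 0.2588, so ∠DJK = 75°.

Therefore, the measure of angle ∠DJK = 75°.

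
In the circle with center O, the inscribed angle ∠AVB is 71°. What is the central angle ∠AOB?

By the inscribed angle theorem, the central angle is twice the inscribed angle.
Central angle = 2 × 71° = 142°

142°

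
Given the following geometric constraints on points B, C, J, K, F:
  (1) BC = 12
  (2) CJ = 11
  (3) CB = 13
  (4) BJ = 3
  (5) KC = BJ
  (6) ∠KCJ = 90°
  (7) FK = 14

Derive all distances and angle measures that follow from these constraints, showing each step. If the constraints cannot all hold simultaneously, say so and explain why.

These constraints are not satisfiable: (1) BC = 12 and (3) CB = 13 assign two different lengths to the same segment. No planar figure meets all of them, so nothing further can be derived.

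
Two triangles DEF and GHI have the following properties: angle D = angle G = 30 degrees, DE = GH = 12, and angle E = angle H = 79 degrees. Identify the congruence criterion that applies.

The given information provides:
angle D = angle G = 30 degrees, DE = GH = 12, and angle E = angle H = 79 degrees
This matches the ASA congruence theorem.
Two pairs of corresponding angles and the included side are equal (Angle-Side-Angle).

ASA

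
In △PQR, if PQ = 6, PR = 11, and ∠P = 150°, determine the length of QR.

Law of cosines: QR^2 = 6^2 + 11^2 - 2(6)(11)cos(150°) = 66*sqrt(3) + 157, so QR = sqrt(66*sqrt(3) + 157).

sqrt(66*sqrt(3) + 157)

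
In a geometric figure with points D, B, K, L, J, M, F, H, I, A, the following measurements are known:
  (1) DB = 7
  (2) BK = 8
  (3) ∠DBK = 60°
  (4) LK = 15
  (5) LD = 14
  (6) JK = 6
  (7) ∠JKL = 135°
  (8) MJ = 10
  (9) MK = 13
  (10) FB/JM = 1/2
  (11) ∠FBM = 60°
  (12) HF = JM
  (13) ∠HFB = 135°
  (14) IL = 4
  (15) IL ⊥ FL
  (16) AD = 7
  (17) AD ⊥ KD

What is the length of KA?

Step 1: By the law of cosines on triangle DBK: DK² = 7² + 8² − 2·7·8·cos(60°) = 57, so DK = √57.
Step 2: By the law of cosines on triangle KDA: KA² = √57² + 7² − 2·√57·7·cos(90°) = 106, so KA = √106.

Therefore, the length of KA = √106.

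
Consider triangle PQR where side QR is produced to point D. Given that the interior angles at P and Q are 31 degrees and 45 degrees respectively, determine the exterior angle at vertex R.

By the exterior angle theorem, an exterior angle of a triangle equals the sum of the two remote interior angles.
Exterior angle = angle P + angle Q
Exterior angle = 31 + 45 = 76 degrees

76 degrees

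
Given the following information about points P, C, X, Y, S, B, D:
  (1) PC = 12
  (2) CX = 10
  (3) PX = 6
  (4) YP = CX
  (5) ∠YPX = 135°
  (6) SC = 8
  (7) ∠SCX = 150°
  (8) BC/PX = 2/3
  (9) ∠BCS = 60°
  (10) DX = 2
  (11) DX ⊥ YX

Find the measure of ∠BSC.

From the given relations: BC = 2/3·PX = 2/3·6 = 4.
Step 1: By the law of cosines on triangle SCB: SB² = 8² + 4² − 2·8·4·cos(60°) = 48, so SB = 4·√3.
Step 2: By the inverse law of cosines on triangle BSC: cos(∠BSC) = ((4·√3)² + 8² − 4²) / (2·4·√3·8) = 96/110.85 = 0.866, so ∠BSC = 30°.

Therefore, the measure of angle ∠BSC = 30°.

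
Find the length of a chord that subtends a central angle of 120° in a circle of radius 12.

Chord = 2(12) sin(60°) = 12*sqrt(3)

12*sqrt(3)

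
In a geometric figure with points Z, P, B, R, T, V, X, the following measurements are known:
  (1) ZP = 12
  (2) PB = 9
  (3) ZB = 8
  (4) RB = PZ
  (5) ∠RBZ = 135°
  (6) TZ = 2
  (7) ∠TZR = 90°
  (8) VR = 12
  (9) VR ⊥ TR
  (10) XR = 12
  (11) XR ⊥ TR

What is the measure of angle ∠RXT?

From the given relations: RB = PZ = 12.
Step 1: By the law of cosines on triangle ZBR: ZR² = 8² + 12² − 2·8·12·cos(135°) = 343.76, so ZR ≈ 18.54.
Step 2: By the law of cosines on triangle RZT: RT² = 18.54² + 2² − 2·18.54·2·cos(90°) = 347.76, so RT ≈ 18.65.
Step 3: By the law of cosines on triangle XRT: XT² = 12² + 18.65² − 2·12·18.65·cos(90°) = 491.76, so XT ≈ 22.18.
Step 4: By the inverse law of cosines on triangle RXT: cos(∠RXT) = (12² + 22.18² − 18.65²) / (2·12·22.18) = 288/532.22 = 0.5411, so ∠RXT = 57.24°.

Therefore, the measure of angle ∠RXT = 57.24°.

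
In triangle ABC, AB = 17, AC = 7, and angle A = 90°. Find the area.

Area = (1/2) * AB * AC * sin(A)
Area = (1/2) * 17 * 7 * sin(90°)
Area = (1/2) * 17 * 7 * 1
Area = 119/2

119/2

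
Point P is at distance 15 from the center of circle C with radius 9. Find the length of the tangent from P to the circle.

tangent = √(d² - r²) = √(15² - 9²) = √(225 - 81) = √144 = 12

12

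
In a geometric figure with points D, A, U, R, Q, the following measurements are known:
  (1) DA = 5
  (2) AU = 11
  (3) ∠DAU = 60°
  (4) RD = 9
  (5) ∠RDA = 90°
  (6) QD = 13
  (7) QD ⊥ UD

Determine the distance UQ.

Step 1: By the law of cosines on triangle UAD: UD² = 11² + 5² − 2·11·5·cos(60°) = 91, so UD = √91.
Step 2: By the law of cosines on triangle UDQ: UQ² = √91² + 13² − 2·√91·13·cos(90°) = 260, so UQ = 2·√65.

Therefore, the length of UQ = 2·√65.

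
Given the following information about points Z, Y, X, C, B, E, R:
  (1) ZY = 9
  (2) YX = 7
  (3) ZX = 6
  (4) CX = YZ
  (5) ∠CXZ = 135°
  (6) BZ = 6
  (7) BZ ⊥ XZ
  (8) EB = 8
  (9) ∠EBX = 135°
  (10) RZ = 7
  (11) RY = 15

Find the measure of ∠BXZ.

Step 1: By the law of cosines on triangle XZB: XB² = 6² + 6² − 2·6·6·cos(90°) = 72, so XB = 6·√2.
Step 2: By the inverse law of cosines on triangle BXZ: cos(∠BXZ) = ((6·√2)² + 6² − 6²) / (2·6·√2·6) = 72/101.82 = 0.7071, so ∠BXZ = 45°.

Therefore, the measure of angle ∠BXZ = 45°.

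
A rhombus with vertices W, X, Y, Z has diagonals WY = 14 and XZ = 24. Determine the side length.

In a rhombus, the diagonals bisect each other perpendicularly, creating four congruent right triangles.
Each triangle has legs 7 (half of 14) and 12 (half of 24).
The hypotenuse of each right triangle is a side of the rhombus:
side = sqrt(7^2 + 12^2) = sqrt(193)

sqrt(193)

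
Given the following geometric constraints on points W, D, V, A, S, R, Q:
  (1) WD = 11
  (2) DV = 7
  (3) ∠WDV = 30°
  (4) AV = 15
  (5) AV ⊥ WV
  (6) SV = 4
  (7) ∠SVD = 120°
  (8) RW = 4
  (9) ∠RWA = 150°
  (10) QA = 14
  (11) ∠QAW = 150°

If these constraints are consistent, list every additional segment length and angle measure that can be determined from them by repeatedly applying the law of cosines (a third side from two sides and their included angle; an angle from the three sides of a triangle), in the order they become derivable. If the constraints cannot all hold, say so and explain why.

The constraints are consistent. Derivable facts, in order:
After 1 step:
- DS = √93
- WV ≈ 6.05
After 2 steps:
- WA ≈ 16.18
- ∠DSV = 38.95°
- ∠DVW = 114.67°
- ∠DWV = 35.33°
- ∠SDV = 21.05°
After 3 steps:
- AR ≈ 19.74
- WQ ≈ 29.15
- ∠AWV = 68.03°
- ∠VAW = 21.97°
After 4 steps:
- ∠AQW = 16.11°
- ∠ARW = 24.19°
- ∠AWQ = 13.89°
- ∠RAW = 5.81°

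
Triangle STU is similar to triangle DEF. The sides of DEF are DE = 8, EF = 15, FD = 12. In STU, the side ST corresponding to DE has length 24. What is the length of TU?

Since the triangles are similar, the ratio of corresponding sides is constant.
Scale factor k = ST / DE = 24 / 8 = 3
TU = k * EF = 3 * 15 = 45

45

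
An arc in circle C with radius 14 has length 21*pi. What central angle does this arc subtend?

θ = 360 × 21*pi / (2π × 14) = 270° (rearranging arc length formula).

270°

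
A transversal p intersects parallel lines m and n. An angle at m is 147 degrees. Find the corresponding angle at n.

Corresponding angles formed by parallel lines and a transversal are equal.
The given angle is 147 degrees.
The corresponding angle = 147 degrees.

147 degrees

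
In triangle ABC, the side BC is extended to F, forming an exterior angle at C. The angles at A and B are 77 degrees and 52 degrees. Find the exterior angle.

Exterior angle = 77 + 52 = 129 degrees (exterior angle theorem).

129 degrees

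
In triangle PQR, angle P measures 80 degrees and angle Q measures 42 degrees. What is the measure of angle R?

By the triangle angle sum property, the three interior angles of any triangle add up to 180°.
We know angle P = 80° and angle Q = 42°, so their sum is 122°.
Therefore angle R = 180° - 122° = 58°.

58 degrees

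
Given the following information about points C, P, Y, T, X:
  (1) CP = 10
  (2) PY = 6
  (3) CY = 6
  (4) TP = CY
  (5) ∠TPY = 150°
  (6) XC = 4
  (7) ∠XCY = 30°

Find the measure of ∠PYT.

From the given relations: TP = CY = 6.
Step 1: By the law of cosines on triangle YPT: YT² = 6² + 6² − 2·6·6·cos(150°) = 134.35, so YT ≈ 11.59.
Step 2: By the inverse law of cosines on triangle PYT: cos(∠PYT) = (6² + 11.59² − 6²) / (2·6·11.59) = 134.35/139.09 = 0.9659, so ∠PYT = 15°.

Therefore, the measure of angle ∠PYT = 15°.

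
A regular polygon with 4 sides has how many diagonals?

Each of the 4 vertices connects to 1 non-adjacent vertices via diagonals.
Total connections = 4 × 1 = 4, but each diagonal is counted twice.
Number of diagonals = 4 / 2 = 2.

2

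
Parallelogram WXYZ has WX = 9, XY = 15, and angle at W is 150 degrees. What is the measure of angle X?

In a parallelogram, consecutive angles are supplementary (sum to 180°).
angle X = 180 - angle W
angle X = 180 - 150
angle X = 30 degrees

30 degrees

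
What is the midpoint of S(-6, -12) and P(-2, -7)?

The midpoint is the average of the coordinates:
x: (-6 + -2)/2 = -4
y: (-12 + -7)/2 = -19/2
Midpoint = (-4, -19/2)

(-4, -19/2)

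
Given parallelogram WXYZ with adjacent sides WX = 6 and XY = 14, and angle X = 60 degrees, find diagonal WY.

Law of cosines: d^2 = 6^2 + 14^2 - 2(6)(14)cos(60°) = 148, so d = 2*sqrt(37).

2*sqrt(37)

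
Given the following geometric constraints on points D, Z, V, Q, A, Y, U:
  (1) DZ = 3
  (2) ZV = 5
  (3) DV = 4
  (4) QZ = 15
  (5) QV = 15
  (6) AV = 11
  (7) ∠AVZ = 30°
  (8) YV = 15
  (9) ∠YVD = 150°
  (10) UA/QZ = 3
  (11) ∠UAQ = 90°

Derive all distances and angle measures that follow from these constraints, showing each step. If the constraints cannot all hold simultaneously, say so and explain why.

The constraints are consistent.

From the given relations:
  UA = 3·QZ = 3·15 = 45

Step 1: From DV = 4, VY = 15, and ∠DVY = 150°, by the law of cosines:
  DY² = DV² + VY² - 2·DV·VY·cos(150°) = 16 + 225 + 103.9 = 344.9
  DY ≈ 18.57

Step 2: From ZV = 5, VA = 11, and ∠ZVA = 30°, by the law of cosines:
  ZA² = ZV² + VA² - 2·ZV·VA·cos(30°) = 25 + 121 - 95.26 = 50.74
  ZA ≈ 7.12

Step 3: From DV = 4, DZ = 3, VZ = 5, by the inverse law of cosines:
  cos(∠VDZ) = (DV² + DZ² - VZ²) / (2·DV·DZ)
  ∠VDZ = 90°

Step 4: From ZD = 3, ZV = 5, DV = 4, by the inverse law of cosines:
  cos(∠DZV) = (ZD² + ZV² - DV²) / (2·ZD·ZV)
  ∠DZV = 53.13°

Step 5: From ZQ = 15, ZV = 5, QV = 15, by the inverse law of cosines:
  cos(∠QZV) = (ZQ² + ZV² - QV²) / (2·ZQ·ZV)
  ∠QZV = 80.41°

Step 6: From VD = 4, VZ = 5, DZ = 3, by the inverse law of cosines:
  cos(∠DVZ) = (VD² + VZ² - DZ²) / (2·VD·VZ)
  ∠DVZ = 36.87°

Step 7: From VQ = 15, VZ = 5, QZ = 15, by the inverse law of cosines:
  cos(∠QVZ) = (VQ² + VZ² - QZ²) / (2·VQ·VZ)
  ∠QVZ = 80.41°

Step 8: From QV = 15, QZ = 15, VZ = 5, by the inverse law of cosines:
  cos(∠VQZ) = (QV² + QZ² - VZ²) / (2·QV·QZ)
  ∠VQZ = 19.19°

Step 9: From DV = 4, DY = 18.57, VY = 15, by the inverse law of cosines:
  cos(∠VDY) = (DV² + DY² - VY²) / (2·DV·DY)
  ∠VDY = 23.82°

Step 10: From ZA = 7.12, ZV = 5, AV = 11, by the inverse law of cosines:
  cos(∠AZV) = (ZA² + ZV² - AV²) / (2·ZA·ZV)
  ∠AZV = 129.45°

Step 11: From AV = 11, AZ = 7.12, VZ = 5, by the inverse law of cosines:
  cos(∠VAZ) = (AV² + AZ² - VZ²) / (2·AV·AZ)
  ∠VAZ = 20.55°

Step 12: From YD = 18.57, YV = 15, DV = 4, by the inverse law of cosines:
  cos(∠DYV) = (YD² + YV² - DV²) / (2·YD·YV)
  ∠DYV = 6.18°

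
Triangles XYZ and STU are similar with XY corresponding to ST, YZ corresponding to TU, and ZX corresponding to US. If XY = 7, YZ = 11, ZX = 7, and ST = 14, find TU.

Since the triangles are similar, the ratio of corresponding sides is constant.
Scale factor k = ST / XY = 14 / 7 = 2
TU = k * YZ = 2 * 11 = 22

22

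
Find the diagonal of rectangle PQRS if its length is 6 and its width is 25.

Using the Pythagorean theorem:
d² = 6² + 25² = 36 + 625 = 661
d = sqrt(661)

sqrt(661)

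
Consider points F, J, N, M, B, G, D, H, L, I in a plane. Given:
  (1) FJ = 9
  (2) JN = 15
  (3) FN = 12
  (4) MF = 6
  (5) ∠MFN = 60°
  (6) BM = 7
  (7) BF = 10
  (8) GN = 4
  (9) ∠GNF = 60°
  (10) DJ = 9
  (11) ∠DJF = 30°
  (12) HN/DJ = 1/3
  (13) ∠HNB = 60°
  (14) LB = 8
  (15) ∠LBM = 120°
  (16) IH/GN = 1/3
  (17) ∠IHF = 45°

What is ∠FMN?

Step 1: By the law of cosines on triangle MFN: MN² = 6² + 12² − 2·6·12·cos(60°) = 108, so MN = 6·√3.
Step 2: By the inverse law of cosines on triangle FMN: cos(∠FMN) = (6² + (6·√3)² − 12²) / (2·6·6·√3) = 0/124.71 = 0, so ∠FMN = 90°.

Therefore, the measure of angle ∠FMN = 90°.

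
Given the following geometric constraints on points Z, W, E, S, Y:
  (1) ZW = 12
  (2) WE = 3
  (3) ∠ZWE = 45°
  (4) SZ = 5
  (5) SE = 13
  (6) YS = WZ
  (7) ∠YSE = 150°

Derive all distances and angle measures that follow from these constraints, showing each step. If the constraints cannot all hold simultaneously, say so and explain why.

The constraints are consistent.

From the given relations:
  YS = WZ = 12

Step 1: From ZW = 12, WE = 3, and ∠ZWE = 45°, by the law of cosines:
  ZE² = ZW² + WE² - 2·ZW·WE·cos(45°) = 144 + 9 - 50.91 = 102.1
  ZE ≈ 10.1

Step 2: From ES = 13, SY = 12, and ∠ESY = 150°, by the law of cosines:
  EY² = ES² + SY² - 2·ES·SY·cos(150°) = 169 + 144 + 270.2 = 583.2
  EY ≈ 24.15

Step 3: From ZE = 10.1, ZS = 5, ES = 13, by the inverse law of cosines:
  cos(∠EZS) = (ZE² + ZS² - ES²) / (2·ZE·ZS)
  ∠EZS = 114.51°

Step 4: From ZE = 10.1, ZW = 12, EW = 3, by the inverse law of cosines:
  cos(∠EZW) = (ZE² + ZW² - EW²) / (2·ZE·ZW)
  ∠EZW = 12.12°

Step 5: From ES = 13, EY = 24.15, SY = 12, by the inverse law of cosines:
  cos(∠SEY) = (ES² + EY² - SY²) / (2·ES·EY)
  ∠SEY = 14.39°

Step 6: From ES = 13, EZ = 10.1, SZ = 5, by the inverse law of cosines:
  cos(∠SEZ) = (ES² + EZ² - SZ²) / (2·ES·EZ)
  ∠SEZ = 20.49°

Step 7: From EW = 3, EZ = 10.1, WZ = 12, by the inverse law of cosines:
  cos(∠WEZ) = (EW² + EZ² - WZ²) / (2·EW·EZ)
  ∠WEZ = 122.88°

Step 8: From SE = 13, SZ = 5, EZ = 10.1, by the inverse law of cosines:
  cos(∠ESZ) = (SE² + SZ² - EZ²) / (2·SE·SZ)
  ∠ESZ = 45.01°

Step 9: From YE = 24.15, YS = 12, ES = 13, by the inverse law of cosines:
  cos(∠EYS) = (YE² + YS² - ES²) / (2·YE·YS)
  ∠EYS = 15.61°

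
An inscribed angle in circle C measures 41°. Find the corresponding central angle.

The inscribed angle theorem states that a central angle is always twice any inscribed angle that subtends the same arc.
Since the inscribed angle is 41°, the central angle = 2 × 41° = 82°.

82°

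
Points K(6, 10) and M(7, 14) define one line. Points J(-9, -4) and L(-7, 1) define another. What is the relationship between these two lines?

Slope of line 1: m1 = (14 - 10)/(7 - 6) = 4/1 = 4
Slope of line 2: m2 = (1 - -4)/(-7 - -9) = 5/2 = 5/2
m1 != m2 and m1*m2 = 10 != -1. Neither.

Neither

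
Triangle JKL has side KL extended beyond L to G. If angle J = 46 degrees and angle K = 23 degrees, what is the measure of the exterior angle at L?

By the exterior angle theorem, an exterior angle of a triangle equals the sum of the two remote interior angles.
Exterior angle = angle J + angle K
Exterior angle = 46 + 23 = 69 degrees

69 degrees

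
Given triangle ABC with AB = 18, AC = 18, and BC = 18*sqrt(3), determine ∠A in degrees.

When all three sides of a triangle are known, the law of cosines can be rearranged to find any angle.
cos(C) = (a² + b² - c²) / (2ab) gives cos(A) = -1/2.
Taking the inverse cosine: A = 120°.

120°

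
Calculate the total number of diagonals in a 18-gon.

Each of the 18 vertices connects to 15 non-adjacent vertices via diagonals.
Total connections = 18 × 15 = 270, but each diagonal is counted twice.
Number of diagonals = 270 / 2 = 135.

135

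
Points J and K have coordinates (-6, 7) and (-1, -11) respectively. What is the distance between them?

d = sqrt((5)^2 + (-18)^2) = sqrt(349)

sqrt(349)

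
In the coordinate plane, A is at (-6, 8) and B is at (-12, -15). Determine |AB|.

d = sqrt((-12 - -6)^2 + (-15 - 8)^2)
d = sqrt(-6^2 + -23^2)
d = sqrt(36 + 529)
d = sqrt(565)

sqrt(565)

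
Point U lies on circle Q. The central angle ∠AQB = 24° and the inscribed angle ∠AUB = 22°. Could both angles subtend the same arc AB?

By the inscribed angle theorem, the inscribed angle for a central angle of 24° should be 24° / 2 = 12°.
The given inscribed angle is 22°, which does not equal 12°.
Therefore, no, they do not correspond to the same arc.

No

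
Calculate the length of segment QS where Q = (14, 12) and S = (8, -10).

d = sqrt((-6)^2 + (-22)^2) = sqrt(520) = 2*sqrt(130)

2*sqrt(130)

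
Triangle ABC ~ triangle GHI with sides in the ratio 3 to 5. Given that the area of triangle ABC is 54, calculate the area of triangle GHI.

Area ratio = (3/5)^2 = 9/25. Area of GHI = 54 * 25/9 = 150.

150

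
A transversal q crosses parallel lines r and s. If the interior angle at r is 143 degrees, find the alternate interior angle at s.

Alternate interior angles are equal: 143 degrees.

143 degrees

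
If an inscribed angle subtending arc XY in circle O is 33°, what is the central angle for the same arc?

Central angle = 2 × 33° = 66° (inscribed angle theorem).

66°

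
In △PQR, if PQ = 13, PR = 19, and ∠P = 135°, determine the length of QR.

By the law of cosines: QR^2 = PQ^2 + PR^2 - 2*PQ*PR*cos(P)
QR^2 = 13^2 + 19^2 - 2*13*19*cos(135°)
QR^2 = 169 + 361 - 494*(-sqrt(2)/2)
QR^2 = 247*sqrt(2) + 530
QR = sqrt(247*sqrt(2) + 530)

sqrt(247*sqrt(2) + 530)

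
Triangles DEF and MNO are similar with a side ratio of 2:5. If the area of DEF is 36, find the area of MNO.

For similar figures, the area ratio equals the square of the side ratio.
Side ratio (DEF to MNO) = 2:5, so area ratio = 2^2:5^2 = 4:25.
If the area of DEF is 36, then the area of MNO = 36 * (25/4) = 225.

225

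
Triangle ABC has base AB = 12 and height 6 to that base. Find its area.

A triangle's area is half the area of a rectangle with the same base and height.
Area = (1/2) * 12 * 6 = 36.

36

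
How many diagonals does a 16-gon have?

Total line segments between 16 vertices = C(16,2) = 120.
Subtract the 16 sides: 120 - 16 = 104 diagonals.

104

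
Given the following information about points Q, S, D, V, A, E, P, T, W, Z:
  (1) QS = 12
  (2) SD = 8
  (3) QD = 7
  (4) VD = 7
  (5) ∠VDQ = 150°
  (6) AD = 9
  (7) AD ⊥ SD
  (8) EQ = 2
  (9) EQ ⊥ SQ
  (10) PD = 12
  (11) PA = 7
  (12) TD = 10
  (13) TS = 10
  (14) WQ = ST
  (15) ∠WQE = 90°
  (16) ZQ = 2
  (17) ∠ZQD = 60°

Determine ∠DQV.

Step 1: By the law of cosines on triangle QDV: QV² = 7² + 7² − 2·7·7·cos(150°) = 182.87, so QV ≈ 13.52.
Step 2: By the inverse law of cosines on triangle DQV: cos(∠DQV) = (7² + 13.52² − 7²) / (2·7·13.52) = 182.87/189.32 = 0.9659, so ∠DQV = 15°.

Therefore, the measure of angle ∠DQV = 15°.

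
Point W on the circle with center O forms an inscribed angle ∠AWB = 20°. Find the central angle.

The inscribed angle theorem states that a central angle is always twice any inscribed angle that subtends the same arc.
Since the inscribed angle is 20°, the central angle = 2 × 20° = 40°.

40°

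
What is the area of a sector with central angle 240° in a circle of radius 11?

The full circle has area πr² = π(11)² = 121*pi.
The sector covers 240° out of 360°, a fraction of 2/3.
Sector area = 121*pi × 2/3 = 242*pi/3.

242*pi/3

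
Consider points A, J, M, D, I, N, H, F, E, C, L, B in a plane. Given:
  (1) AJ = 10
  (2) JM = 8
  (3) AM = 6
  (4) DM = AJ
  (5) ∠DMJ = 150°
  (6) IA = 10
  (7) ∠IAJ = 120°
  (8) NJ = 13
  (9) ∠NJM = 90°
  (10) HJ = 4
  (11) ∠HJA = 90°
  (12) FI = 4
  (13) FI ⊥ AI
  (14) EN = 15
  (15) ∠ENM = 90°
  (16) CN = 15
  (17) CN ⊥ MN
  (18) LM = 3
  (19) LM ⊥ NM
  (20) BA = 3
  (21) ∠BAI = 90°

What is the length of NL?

Step 1: By the law of cosines on triangle NJM: NM² = 13² + 8² − 2·13·8·cos(90°) = 233, so NM ≈ 15.26.
Step 2: By the law of cosines on triangle NML: NL² = 15.26² + 3² − 2·15.26·3·cos(90°) = 242, so NL = 11·√2.

Therefore, the length of NL = 11·√2.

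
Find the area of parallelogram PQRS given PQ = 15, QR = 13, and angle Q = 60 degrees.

Area = 15 * 13 * sin(60°) = 195 * sqrt(3)/2 = 195*sqrt(3)/2

195*sqrt(3)/2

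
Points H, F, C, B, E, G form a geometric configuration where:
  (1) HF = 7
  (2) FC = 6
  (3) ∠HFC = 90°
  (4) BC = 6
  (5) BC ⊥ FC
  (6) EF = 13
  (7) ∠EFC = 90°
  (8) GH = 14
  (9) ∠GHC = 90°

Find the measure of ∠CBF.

Step 1: By the law of cosines on triangle BCF: BF² = 6² + 6² − 2·6·6·cos(90°) = 72, so BF = 6·√2.
Step 2: By the inverse law of cosines on triangle CBF: cos(∠CBF) = (6² + (6·√2)² − 6²) / (2·6·6·√2) = 72/101.82 = 0.7071, so ∠CBF = 45°.

Therefore, the measure of angle ∠CBF = 45°.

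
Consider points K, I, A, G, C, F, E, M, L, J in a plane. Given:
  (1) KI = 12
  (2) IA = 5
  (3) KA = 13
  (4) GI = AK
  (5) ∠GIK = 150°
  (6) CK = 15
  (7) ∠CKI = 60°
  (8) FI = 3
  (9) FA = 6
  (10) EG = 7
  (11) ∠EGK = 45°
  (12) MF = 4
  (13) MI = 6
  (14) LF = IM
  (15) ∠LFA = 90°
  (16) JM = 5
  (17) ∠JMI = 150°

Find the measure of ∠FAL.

From the given relations: LF = IM = 6.
Step 1: By the law of cosines on triangle AFL: AL² = 6² + 6² − 2·6·6·cos(90°) = 72, so AL = 6·√2.
Step 2: By the inverse law of cosines on triangle FAL: cos(∠FAL) = (6² + (6·√2)² − 6²) / (2·6·6·√2) = 72/101.82 = 0.7071, so ∠FAL = 45°.

Therefore, the measure of angle ∠FAL = 45°.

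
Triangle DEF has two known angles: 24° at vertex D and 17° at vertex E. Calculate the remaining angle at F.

angle F = 180 - 24 - 17 = 139 degrees.

139 degrees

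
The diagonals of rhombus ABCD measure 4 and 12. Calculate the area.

Area = (4 * 12) / 2 = 48 / 2 = 24

24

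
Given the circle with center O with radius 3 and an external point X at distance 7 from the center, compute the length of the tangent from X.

tangent = √(d² - r²) = √(7² - 3²) = √(49 - 9) = √40 = 2*sqrt(10)

2*sqrt(10)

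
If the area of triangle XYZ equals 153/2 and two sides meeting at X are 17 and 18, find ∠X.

sin(C) = 2 * 153/2 / (17 * 18) = 1/2, so C = arcsin(1/2) = 30°.
Since sin(180° - C) = sin(C), the obtuse angle 150° gives the same area, so C = 30° or C = 150°.

30° or 150°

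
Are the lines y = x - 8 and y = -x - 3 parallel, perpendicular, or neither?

Slope of line 1: m1 = 1
Slope of line 2: m2 = -1
m1 * m2 = -1, so perpendicular.

Perpendicular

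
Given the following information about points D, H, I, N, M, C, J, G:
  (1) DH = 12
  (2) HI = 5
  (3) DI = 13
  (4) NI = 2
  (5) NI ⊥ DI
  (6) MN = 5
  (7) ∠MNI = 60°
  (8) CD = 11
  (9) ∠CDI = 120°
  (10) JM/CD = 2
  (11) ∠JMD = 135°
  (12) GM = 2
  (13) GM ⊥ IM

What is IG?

Step 1: By the law of cosines on triangle INM: IM² = 2² + 5² − 2·2·5·cos(60°) = 19, so IM = √19.
Step 2: By the law of cosines on triangle IMG: IG² = √19² + 2² − 2·√19·2·cos(90°) = 23, so IG = √23.

Therefore, the length of IG = √23.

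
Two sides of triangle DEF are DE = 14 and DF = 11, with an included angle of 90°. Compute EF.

Since angle D = 90°, this is a right triangle and the law of cosines reduces to the Pythagorean theorem.
EF^2 = 14^2 + 11^2 = 317
EF = sqrt(317)

sqrt(317)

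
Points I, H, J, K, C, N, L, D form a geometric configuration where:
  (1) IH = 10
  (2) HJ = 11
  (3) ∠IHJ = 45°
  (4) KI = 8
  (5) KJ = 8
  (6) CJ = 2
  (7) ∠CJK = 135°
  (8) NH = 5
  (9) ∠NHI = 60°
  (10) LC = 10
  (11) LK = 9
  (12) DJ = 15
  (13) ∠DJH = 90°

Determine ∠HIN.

Step 1: By the law of cosines on triangle IHN: IN² = 10² + 5² − 2·10·5·cos(60°) = 75, so IN = 5·√3.
Step 2: By the inverse law of cosines on triangle HIN: cos(∠HIN) = (10² + (5·√3)² − 5²) / (2·10·5·√3) = 150/173.21 = 0.866, so ∠HIN = 30°.

Therefore, the measure of angle ∠HIN = 30°.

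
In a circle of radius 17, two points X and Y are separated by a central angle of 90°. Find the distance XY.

Chord length = 2r sin(θ/2)
= 2 × 17 × sin(90°/2)
= 2 × 17 × sin(45°)
= 17*sqrt(2)

17*sqrt(2)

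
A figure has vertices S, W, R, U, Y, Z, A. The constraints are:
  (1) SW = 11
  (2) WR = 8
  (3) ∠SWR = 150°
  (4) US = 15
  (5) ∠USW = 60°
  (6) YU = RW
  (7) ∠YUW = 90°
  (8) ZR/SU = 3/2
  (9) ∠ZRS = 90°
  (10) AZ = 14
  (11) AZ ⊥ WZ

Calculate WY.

From the given relations: YU = RW = 8.
Step 1: By the law of cosines on triangle USW: UW² = 15² + 11² − 2·15·11·cos(60°) = 181, so UW = √181.
Step 2: By the law of cosines on triangle WUY: WY² = √181² + 8² − 2·√181·8·cos(90°) = 245, so WY = 7·√5.

Therefore, the length of WY = 7·√5.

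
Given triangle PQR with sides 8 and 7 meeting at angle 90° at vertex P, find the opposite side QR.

The included angle is 90°, so the triangle is right-angled at P. The opposite side QR is the hypotenuse.
By the Pythagorean theorem: QR = sqrt(8^2 + 7^2) = sqrt(113) = sqrt(113).

sqrt(113)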